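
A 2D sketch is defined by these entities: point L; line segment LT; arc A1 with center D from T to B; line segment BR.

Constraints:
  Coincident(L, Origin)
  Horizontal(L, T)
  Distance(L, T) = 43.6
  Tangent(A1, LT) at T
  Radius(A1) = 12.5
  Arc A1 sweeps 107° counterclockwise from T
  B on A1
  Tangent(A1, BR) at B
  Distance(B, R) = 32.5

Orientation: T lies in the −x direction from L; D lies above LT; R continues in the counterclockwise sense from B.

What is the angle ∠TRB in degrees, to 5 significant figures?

19.971°

L is at the origin; LT is horizontal with |LT| = 43.6 and T on the −x side, so T = (-43.600, 0.0000). A1 meets LT tangentially, so DT is at right angles to LT, so D = T + (0, 12.5) = (-43.600, 12.500). On A1, T sits at bearing -90° from D; a 107° counterclockwise sweep puts B at bearing 17°, so B = D + 12.5·(cos 17°, sin 17°) = (-31.646, 16.155). Tangency of A1 to BR means the radius DB is perpendicular to BR, so BR runs along (−sin 17°, cos 17°); with |BR| = 32.5, R = (-41.148, 47.235). Then cos ∠TRB = RT·RB / (|RT||RB|), giving 19.971°.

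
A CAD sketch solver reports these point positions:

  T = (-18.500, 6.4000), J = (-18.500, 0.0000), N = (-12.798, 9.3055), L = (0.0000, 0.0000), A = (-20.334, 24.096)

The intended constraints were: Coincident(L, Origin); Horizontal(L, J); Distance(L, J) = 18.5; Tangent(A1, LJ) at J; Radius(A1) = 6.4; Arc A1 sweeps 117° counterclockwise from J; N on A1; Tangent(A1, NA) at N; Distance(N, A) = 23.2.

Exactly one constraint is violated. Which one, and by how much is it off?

Distance(N, A) = 23.2 — off by 6.60.

L = (0.00, 0.00) ✓; L.y = 0.00, J.y = 0.00 ✓; |LJ| = 18.50 ✓; ∠(TJ, JL) = 90.00° ✓; |TJ| = 6.400 ✓; bearing(T→N) − bearing(T→J) = 117.0° ✓; |TN| = 6.400 ✓; ∠(TN, NA) = 90.00° ✓; |NA| = 16.60 ✗.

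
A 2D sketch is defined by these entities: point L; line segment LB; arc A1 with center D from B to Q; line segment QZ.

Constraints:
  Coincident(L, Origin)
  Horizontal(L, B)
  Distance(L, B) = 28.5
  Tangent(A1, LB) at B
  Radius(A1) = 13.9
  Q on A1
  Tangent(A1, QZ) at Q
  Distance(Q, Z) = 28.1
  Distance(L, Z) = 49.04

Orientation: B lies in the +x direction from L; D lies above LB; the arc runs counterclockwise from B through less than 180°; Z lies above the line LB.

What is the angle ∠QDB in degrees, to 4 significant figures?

130.2°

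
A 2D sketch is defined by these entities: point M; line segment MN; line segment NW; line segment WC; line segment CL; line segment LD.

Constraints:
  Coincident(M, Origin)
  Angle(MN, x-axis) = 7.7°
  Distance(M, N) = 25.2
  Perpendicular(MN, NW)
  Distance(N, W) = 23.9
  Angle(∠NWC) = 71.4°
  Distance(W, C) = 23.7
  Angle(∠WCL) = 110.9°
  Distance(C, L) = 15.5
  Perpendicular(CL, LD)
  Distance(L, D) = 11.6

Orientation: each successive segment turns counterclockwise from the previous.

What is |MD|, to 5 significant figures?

13.712

∠WCL = 110.9° gives CL at -84.600° from the x-axis; with |CL| = 15.5, L = (1.9825, 1.1290). CL is perpendicular to LD, so LD runs at 5.4000°; with |LD| = 11.6, D = (13.531, 2.2206). Then |MD| = |D − M| = 13.712.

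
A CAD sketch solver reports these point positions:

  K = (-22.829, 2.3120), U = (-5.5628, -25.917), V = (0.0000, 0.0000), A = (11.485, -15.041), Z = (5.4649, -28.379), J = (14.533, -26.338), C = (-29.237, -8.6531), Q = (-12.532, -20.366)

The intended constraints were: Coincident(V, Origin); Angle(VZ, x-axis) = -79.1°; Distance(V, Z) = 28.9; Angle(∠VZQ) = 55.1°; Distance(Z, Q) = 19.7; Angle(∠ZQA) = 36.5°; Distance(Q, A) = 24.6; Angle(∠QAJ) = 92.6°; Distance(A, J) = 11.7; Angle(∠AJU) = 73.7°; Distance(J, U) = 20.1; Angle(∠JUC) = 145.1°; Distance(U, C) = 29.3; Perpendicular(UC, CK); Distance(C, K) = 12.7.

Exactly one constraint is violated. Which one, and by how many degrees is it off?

Perpendicular(UC, CK) — off by 5.80°.

V = (0.00, 0.00) ✓; VZ at -79.10° ✓; |VZ| = 28.90 ✓; ∠VZQ = 55.10° ✓; |ZQ| = 19.70 ✓; ∠ZQA = 36.50° ✓; |QA| = 24.60 ✓; ∠QAJ = 92.60° ✓; |AJ| = 11.70 ✓; ∠AJU = 73.70° ✓; |JU| = 20.10 ✓; ∠JUC = 145.1° ✓; |UC| = 29.30 ✓; ∠(UC, CK) = 84.20° ✗; |CK| = 12.70 ✓.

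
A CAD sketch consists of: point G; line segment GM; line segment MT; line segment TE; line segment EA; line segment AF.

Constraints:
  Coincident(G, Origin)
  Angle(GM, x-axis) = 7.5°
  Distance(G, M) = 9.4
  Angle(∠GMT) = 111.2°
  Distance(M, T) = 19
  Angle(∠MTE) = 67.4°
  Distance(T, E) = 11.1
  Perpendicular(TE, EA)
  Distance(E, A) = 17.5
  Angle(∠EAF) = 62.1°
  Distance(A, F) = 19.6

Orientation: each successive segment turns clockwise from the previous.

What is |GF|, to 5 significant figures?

24.618

G is at the origin; GM runs at 7.5° with length 9.4, so M = (9.3196, 1.2269). ∠GMT = 111.2° gives MT at -61.300° from the x-axis; with |MT| = 19.0, T = (18.444, -15.439). ∠MTE = 67.4° gives TE at -173.90° from the x-axis; with |TE| = 11.1, E = (7.4067, -16.618). TE is perpendicular to EA, so EA runs at 96.100°; with |EA| = 17.5, A = (5.5471, 0.78255). ∠EAF = 62.1° gives AF at -21.800° from the x-axis; with |AF| = 19.6, F = (23.745, -6.4963). Then |GF| = |F − G| = 24.618.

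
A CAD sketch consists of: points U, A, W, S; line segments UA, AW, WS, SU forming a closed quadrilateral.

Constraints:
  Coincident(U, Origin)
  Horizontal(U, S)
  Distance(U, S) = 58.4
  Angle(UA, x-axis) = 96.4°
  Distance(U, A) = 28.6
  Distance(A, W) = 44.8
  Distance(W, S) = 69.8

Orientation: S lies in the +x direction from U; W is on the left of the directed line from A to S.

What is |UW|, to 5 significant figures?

67.434

U is at the origin; U and S share the same y with |US| = 58.4 and S in +x, so S = (58.4, 0). UA runs at 96.4° with |UA| = 28.6, so A = (-3.1880, 28.422). W is determined by |AW| = 44.8 and |WS| = 69.8 together: it lies at the intersection of circle(A, 44.8) and circle(S, 69.8). With |AS| = 67.830, the foot of the radical line on AS is 12.796 from A and the perpendicular offset is √(44.8² − 12.796²) = 42.934. Taking the left-of-AS solution: W = (26.420, 62.043).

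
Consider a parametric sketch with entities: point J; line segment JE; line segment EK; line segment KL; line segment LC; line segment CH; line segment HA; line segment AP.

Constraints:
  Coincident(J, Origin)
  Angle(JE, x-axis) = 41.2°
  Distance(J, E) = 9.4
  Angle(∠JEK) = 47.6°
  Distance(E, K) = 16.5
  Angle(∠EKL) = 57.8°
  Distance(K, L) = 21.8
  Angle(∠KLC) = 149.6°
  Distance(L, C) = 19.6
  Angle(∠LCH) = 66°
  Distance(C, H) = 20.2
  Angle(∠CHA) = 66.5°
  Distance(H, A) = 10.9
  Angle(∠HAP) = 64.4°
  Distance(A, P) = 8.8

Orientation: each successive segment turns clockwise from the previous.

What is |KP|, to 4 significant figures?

31.40

∠CHA = 66.5° gives HA at -111.3° from the x-axis; with |HA| = 10.9, A = (-3.900, 9.902). ∠HAP = 64.4° gives AP at 133.1° from the x-axis; with |AP| = 8.8, P = (-9.913, 16.33). Then |KP| = |P − K| = 31.40.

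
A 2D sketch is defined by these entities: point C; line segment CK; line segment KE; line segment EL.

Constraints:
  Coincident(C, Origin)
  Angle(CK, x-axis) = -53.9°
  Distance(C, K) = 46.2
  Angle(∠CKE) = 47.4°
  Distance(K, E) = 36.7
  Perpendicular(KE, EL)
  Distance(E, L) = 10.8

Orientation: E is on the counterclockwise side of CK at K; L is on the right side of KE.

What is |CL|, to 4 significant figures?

45.14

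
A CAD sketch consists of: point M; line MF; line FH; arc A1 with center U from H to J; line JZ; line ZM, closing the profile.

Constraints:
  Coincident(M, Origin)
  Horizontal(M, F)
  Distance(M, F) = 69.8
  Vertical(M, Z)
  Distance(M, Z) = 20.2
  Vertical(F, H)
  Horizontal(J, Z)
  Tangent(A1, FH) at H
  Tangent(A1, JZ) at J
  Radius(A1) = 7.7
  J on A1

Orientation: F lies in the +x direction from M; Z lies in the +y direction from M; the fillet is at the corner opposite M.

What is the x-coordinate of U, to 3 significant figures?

62.1

M is at the origin; M and F share the same y with |MF| = 69.8 and F on the +x side, so F = (69.8, 0.00). M and Z share the same x with |MZ| = 20.2 and Z on the +y side, so Z = (0.00, 20.2). The virtual corner opposite M is at (69.8, 20.2). Since A1 is tangent to FH there, UH ⟂ FH and since A1 is tangent to JZ there, UJ ⟂ JZ, with radius 7.7, so the center U sits 7.7 in from both sides at U = (62.1, 12.5). So U.x = 62.1.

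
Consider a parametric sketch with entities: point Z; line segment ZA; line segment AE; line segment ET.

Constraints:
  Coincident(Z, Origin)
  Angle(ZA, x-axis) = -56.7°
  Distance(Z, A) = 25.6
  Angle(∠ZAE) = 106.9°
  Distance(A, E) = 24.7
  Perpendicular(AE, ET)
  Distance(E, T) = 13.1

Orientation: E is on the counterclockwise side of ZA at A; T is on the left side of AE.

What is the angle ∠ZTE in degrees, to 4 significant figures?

109.5°

Z is at the origin; ZA runs at -56.7° with length 25.6, so A = 25.6·(cos -56.7°, sin -56.7°) = (14.05, -21.40). ∠ZAE = 106.9°, so AE runs at -56.7° + (180° − 106.9°) = 16.40° from the x-axis; with |AE| = 24.7, E = A + 24.7·(cos 16.40°, sin 16.40°) = (37.75, -14.42). The perpendicularity gives ET at right angles to AE; with |ET| = 13.1 on the left of AE, T = E + 13.1·(-0.2823, 0.9593) = (34.05, -1.856). Then cos ∠ZTE = TZ·TE / (|TZ||TE|), giving 109.5°.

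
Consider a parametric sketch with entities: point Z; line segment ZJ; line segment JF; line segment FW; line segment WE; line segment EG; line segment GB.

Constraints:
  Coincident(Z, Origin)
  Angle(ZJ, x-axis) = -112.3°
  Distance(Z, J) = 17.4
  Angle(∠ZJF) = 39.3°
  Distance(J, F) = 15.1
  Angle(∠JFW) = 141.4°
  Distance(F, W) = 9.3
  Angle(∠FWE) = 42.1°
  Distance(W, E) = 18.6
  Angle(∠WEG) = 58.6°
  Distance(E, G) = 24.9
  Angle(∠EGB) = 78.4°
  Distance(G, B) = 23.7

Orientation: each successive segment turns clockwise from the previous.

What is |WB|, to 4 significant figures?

12.76

Z is at the origin; ZJ runs at -112.3° with length 17.4, so J = (-6.603, -16.10). ∠ZJF = 39.3° gives JF at 107.0° from the x-axis; with |JF| = 15.1, F = (-11.02, -1.658). ∠JFW = 141.4° gives FW at 68.40° from the x-axis; with |FW| = 9.3, W = (-7.594, 6.988). ∠FWE = 42.1° gives WE at -69.50° from the x-axis; with |WE| = 18.6, E = (-1.080, -10.43). ∠WEG = 58.6° gives EG at 169.1° from the x-axis; with |EG| = 24.9, G = (-25.53, -5.725). ∠EGB = 78.4° gives GB at 67.50° from the x-axis; with |GB| = 23.7, B = (-16.46, 16.17). Then |WB| = |B − W| = 12.76.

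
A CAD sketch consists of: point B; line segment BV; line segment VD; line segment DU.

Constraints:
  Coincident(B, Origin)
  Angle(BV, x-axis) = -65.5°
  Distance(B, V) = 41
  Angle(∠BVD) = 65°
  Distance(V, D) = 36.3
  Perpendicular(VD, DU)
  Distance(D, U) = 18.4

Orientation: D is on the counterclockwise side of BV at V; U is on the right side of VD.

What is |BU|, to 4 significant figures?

58.71

∠BVD = 65.0°, so VD runs at -65.5° + (180° − 65.0°) = 49.50° from the x-axis; with |VD| = 36.3, D = V + 36.3·(cos 49.50°, sin 49.50°) = (40.58, -9.706). The perpendicularity gives DU at right angles to VD; with |DU| = 18.4 on the right of VD, U = D + 18.4·(0.7604, -0.6494) = (54.57, -21.66). Then |BU| = |U − B| = 58.71.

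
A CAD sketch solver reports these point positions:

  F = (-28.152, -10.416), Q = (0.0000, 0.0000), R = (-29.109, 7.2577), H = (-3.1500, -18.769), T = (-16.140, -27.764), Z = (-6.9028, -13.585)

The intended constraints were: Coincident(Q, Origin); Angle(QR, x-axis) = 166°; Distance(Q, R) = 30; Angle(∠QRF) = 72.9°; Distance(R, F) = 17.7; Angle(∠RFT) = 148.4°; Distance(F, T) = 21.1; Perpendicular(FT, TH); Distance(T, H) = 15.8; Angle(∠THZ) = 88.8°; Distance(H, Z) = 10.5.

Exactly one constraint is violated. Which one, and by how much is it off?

Distance(H, Z) = 10.5 — off by 4.10.

Q = (0.00, 0.00) ✓; QR at 166.0° ✓; |QR| = 30.00 ✓; ∠QRF = 72.90° ✓; |RF| = 17.70 ✓; ∠RFT = 148.4° ✓; |FT| = 21.10 ✓; ∠(FT, TH) = 90.00° ✓; |TH| = 15.80 ✓; ∠THZ = 88.80° ✓; |HZ| = 6.400 ✗.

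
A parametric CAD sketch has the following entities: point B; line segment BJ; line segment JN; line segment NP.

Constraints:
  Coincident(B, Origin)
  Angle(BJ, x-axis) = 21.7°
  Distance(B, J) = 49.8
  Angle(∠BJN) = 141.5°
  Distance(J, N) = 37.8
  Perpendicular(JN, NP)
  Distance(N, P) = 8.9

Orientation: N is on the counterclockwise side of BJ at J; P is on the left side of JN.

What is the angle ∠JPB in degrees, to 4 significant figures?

29.31°

B is at the origin; BJ runs at 21.7° with length 49.8, so J = 49.8·(cos 21.7°, sin 21.7°) = (46.27, 18.41). ∠BJN = 141.5°, so JN runs at 21.7° + (180° − 141.5°) = 60.20° from the x-axis; with |JN| = 37.8, N = J + 37.8·(cos 60.20°, sin 60.20°) = (65.06, 51.21). The perpendicularity gives NP at right angles to JN; with |NP| = 8.9 on the left of JN, P = N + 8.9·(-0.8678, 0.4970) = (57.33, 55.64). Then cos ∠JPB = PJ·PB / (|PJ||PB|), giving 29.31°.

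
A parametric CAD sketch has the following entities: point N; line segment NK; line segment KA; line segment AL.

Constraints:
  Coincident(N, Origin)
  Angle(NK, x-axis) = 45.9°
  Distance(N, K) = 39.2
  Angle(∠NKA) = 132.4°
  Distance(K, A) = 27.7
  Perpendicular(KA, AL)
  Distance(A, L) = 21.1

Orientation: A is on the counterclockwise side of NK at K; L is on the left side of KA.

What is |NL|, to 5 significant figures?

54.699

N is at the origin; NK runs at 45.9° with length 39.2, so K = 39.2·(cos 45.9°, sin 45.9°) = (27.280, 28.151). ∠NKA = 132.4°, so KA runs at 45.9° + (180° − 132.4°) = 93.500° from the x-axis; with |KA| = 27.7, A = K + 27.7·(cos 93.500°, sin 93.500°) = (25.589, 55.799). The perpendicularity gives AL at right angles to KA; with |AL| = 21.1 on the left of KA, L = A + 21.1·(-0.99813, -0.061049) = (4.5281, 54.511). Then |NL| = |L − N| = 54.699.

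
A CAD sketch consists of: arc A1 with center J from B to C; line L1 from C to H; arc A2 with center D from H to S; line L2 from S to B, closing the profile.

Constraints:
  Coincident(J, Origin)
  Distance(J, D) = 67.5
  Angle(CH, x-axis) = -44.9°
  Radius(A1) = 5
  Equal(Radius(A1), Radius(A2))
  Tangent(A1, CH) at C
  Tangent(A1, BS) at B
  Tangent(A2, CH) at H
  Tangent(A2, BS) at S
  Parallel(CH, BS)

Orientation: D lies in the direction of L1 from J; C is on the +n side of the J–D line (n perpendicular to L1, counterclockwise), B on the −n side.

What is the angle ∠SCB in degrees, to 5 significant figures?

81.573°

The slot axis is L1's direction at -44.9°, so u = (cos -44.9°, sin -44.9°) = (0.70834, -0.70587) and n = (−sin -44.9°, cos -44.9°) = (0.70587, 0.70834). J is at the origin and D lies 67.5 along u from J, so D = 67.5·u = (47.813, -47.646). Tangency of A1 to both parallel lines with radius 5.0 puts C and B at J ± 5.0·n: C = (3.5294, 3.5417), B = (-3.5294, -3.5417). Equal radii place H and S the same way about D: H = D + 5.0·n = (51.342, -44.105), S = D − 5.0·n = (44.284, -51.188). Then cos ∠SCB = CS·CB / (|CS||CB|), giving 81.573°.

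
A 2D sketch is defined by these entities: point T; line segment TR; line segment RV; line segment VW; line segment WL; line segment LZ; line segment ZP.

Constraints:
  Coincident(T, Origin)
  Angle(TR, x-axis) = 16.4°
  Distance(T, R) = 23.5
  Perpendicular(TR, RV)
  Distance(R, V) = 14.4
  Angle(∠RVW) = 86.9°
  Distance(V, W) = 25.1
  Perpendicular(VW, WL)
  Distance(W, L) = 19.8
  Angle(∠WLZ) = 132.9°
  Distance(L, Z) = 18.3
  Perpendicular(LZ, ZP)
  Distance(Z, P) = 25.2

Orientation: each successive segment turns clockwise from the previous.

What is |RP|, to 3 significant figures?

6.27

T is at the origin; TR runs at 16.4° with length 23.5, so R = (22.5, 6.64). TR is perpendicular to RV, so RV runs at -73.6°; with |RV| = 14.4, V = (26.6, -7.18). ∠RVW = 86.9° gives VW at -167° from the x-axis; with |VW| = 25.1, W = (2.18, -13.0). VW is perpendicular to WL, so WL runs at 103°; with |WL| = 19.8, L = (-2.37, 6.32). ∠WLZ = 132.9° gives LZ at 56.2° from the x-axis; with |LZ| = 18.3, Z = (7.81, 21.5). LZ is perpendicular to ZP, so ZP runs at -33.8°; with |ZP| = 25.2, P = (28.7, 7.50). Then |RP| = |P − R| = 6.27.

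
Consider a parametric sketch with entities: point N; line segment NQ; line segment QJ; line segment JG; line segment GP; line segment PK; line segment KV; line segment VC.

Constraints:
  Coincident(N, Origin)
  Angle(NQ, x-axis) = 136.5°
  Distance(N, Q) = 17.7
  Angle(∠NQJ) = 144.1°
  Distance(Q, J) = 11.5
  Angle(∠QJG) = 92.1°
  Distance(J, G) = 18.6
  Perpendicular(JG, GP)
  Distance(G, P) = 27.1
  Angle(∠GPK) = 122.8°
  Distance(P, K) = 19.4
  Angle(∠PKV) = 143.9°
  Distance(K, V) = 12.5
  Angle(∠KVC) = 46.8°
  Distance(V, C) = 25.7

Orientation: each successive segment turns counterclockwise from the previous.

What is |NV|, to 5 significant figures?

22.335

N is at the origin; NQ runs at 136.5° with length 17.7, so Q = (-12.839, 12.184). ∠NQJ = 144.1° gives QJ at 172.40° from the x-axis; with |QJ| = 11.5, J = (-24.238, 13.705). ∠QJG = 92.1° gives JG at -99.700° from the x-axis; with |JG| = 18.6, G = (-27.372, -4.6293). JG ⟂ GP, so GP runs at -9.7000°; with |GP| = 27.1, P = (-0.65944, -9.1953). ∠GPK = 122.8° gives PK at 47.500° from the x-axis; with |PK| = 19.4, K = (12.447, 5.1079). ∠PKV = 143.9° gives KV at 83.600° from the x-axis; with |KV| = 12.5, V = (13.840, 17.530). Then |NV| = |V − N| = 22.335.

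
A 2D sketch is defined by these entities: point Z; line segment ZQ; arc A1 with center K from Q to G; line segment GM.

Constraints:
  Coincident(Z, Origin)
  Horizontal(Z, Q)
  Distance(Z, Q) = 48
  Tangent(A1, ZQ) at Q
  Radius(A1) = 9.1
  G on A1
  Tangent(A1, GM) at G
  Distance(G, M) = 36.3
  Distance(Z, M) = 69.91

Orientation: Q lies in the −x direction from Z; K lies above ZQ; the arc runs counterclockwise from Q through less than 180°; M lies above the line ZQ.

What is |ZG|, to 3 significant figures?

41.4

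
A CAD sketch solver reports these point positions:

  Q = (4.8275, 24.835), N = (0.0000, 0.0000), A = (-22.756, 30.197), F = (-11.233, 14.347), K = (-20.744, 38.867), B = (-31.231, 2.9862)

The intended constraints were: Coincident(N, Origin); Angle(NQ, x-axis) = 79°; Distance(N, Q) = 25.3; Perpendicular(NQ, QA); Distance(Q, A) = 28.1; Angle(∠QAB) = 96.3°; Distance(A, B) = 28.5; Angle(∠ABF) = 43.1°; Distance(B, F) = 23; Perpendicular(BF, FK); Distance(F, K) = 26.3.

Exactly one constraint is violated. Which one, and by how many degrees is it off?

Perpendicular(BF, FK) — off by 8.40°.

N = (0.00, 0.00) ✓; NQ at 79.00° ✓; |NQ| = 25.30 ✓; ∠(NQ, QA) = 90.00° ✓; |QA| = 28.10 ✓; ∠QAB = 96.30° ✓; |AB| = 28.50 ✓; ∠ABF = 43.10° ✓; |BF| = 23.00 ✓; ∠(BF, FK) = 81.60° ✗; |FK| = 26.30 ✓.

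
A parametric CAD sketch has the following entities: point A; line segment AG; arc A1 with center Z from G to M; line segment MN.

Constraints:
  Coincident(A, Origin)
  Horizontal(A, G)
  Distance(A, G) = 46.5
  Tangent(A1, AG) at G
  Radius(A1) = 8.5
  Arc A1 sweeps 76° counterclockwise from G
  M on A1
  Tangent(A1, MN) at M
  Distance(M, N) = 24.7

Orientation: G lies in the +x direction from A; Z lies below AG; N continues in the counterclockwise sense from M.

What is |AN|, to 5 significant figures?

44.346

A is at the origin; A and G share the same y with |AG| = 46.5 and G on the +x side, so G = (46.500, 0.0000). The tangent condition forces ZG to be normal to AG, so Z = G + (0, -8.5) = (46.500, -8.5000). On A1, G sits at bearing 90° from Z; a 76° counterclockwise sweep puts M at bearing 166°, so M = Z + 8.5·(cos 166°, sin 166°) = (38.252, -6.4437). A1 meets MN tangentially, so ZM is at right angles to MN, so MN runs along (−sin 166°, cos 166°); with |MN| = 24.7, N = (32.277, -30.410). Then |AN| = |N − A| = 44.346.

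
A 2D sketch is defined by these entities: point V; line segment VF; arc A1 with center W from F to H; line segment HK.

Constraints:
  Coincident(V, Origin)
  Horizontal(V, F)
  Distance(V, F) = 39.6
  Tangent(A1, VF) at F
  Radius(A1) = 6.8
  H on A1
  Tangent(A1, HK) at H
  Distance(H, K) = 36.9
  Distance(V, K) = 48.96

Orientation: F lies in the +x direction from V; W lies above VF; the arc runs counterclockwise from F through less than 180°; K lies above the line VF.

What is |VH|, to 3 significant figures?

46.5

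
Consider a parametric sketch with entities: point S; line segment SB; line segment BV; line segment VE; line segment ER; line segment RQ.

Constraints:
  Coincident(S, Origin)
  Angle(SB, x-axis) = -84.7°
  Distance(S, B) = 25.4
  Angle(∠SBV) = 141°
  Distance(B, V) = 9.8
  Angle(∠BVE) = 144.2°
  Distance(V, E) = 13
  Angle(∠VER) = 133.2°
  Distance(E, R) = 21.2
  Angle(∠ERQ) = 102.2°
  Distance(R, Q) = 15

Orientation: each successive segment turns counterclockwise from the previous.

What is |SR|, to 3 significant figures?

44.6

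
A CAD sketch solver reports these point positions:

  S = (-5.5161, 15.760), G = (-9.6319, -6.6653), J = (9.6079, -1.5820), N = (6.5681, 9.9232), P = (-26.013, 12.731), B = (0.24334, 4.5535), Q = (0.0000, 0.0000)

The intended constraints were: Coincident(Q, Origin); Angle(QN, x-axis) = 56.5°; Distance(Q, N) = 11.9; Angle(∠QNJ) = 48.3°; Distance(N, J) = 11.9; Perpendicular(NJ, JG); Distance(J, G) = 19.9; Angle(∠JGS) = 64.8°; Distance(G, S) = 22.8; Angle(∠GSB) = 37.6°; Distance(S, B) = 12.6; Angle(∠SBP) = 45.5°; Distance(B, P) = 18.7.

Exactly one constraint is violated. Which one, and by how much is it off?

Distance(B, P) = 18.7 — off by 8.80.

Q = (0.00, 0.00) ✓; QN at 56.50° ✓; |QN| = 11.90 ✓; ∠QNJ = 48.30° ✓; |NJ| = 11.90 ✓; ∠(NJ, JG) = 90.00° ✓; |JG| = 19.90 ✓; ∠JGS = 64.80° ✓; |GS| = 22.80 ✓; ∠GSB = 37.60° ✓; |SB| = 12.60 ✓; ∠SBP = 45.50° ✓; |BP| = 27.50 ✗.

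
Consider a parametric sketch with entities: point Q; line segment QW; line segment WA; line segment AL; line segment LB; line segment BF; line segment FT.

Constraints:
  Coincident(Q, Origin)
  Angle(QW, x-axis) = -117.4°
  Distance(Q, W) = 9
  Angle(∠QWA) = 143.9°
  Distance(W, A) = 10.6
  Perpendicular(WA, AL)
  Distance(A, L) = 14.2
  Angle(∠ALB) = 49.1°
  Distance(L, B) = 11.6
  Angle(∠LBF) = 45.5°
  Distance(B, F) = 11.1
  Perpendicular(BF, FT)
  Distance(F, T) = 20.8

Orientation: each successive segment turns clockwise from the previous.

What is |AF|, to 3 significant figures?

6.16

Q is at the origin; QW runs at -117.4° with length 9.0, so W = (-4.14, -7.99). ∠QWA = 143.9° gives WA at -154° from the x-axis; with |WA| = 10.6, A = (-13.6, -12.7). The perpendicularity gives AL at right angles to WA, so AL runs at 116°; with |AL| = 14.2, L = (-20.0, -0.0120). ∠ALB = 49.1° gives LB at -14.4° from the x-axis; with |LB| = 11.6, B = (-8.73, -2.90). ∠LBF = 45.5° gives BF at -149° from the x-axis; with |BF| = 11.1, F = (-18.2, -8.63). Then |AF| = |F − A| = 6.16.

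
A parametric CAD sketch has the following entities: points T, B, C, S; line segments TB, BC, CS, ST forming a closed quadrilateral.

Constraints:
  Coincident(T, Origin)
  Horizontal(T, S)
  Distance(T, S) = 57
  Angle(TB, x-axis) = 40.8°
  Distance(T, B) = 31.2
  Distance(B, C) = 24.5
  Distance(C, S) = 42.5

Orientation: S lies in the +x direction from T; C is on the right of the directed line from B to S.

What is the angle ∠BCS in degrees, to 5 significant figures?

65.108°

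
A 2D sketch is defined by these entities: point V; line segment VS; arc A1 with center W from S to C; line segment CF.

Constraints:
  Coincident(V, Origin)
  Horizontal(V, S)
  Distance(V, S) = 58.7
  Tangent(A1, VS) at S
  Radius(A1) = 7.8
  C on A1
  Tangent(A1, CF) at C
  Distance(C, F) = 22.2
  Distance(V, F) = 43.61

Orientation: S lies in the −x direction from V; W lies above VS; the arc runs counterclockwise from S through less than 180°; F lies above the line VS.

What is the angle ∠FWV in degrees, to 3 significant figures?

39.2°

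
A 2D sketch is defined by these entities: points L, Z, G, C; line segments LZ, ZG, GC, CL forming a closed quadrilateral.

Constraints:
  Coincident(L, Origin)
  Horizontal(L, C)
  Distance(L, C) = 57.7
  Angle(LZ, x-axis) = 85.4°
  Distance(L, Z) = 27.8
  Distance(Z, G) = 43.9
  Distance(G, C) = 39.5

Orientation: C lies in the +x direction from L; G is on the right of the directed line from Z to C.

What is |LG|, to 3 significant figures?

23.7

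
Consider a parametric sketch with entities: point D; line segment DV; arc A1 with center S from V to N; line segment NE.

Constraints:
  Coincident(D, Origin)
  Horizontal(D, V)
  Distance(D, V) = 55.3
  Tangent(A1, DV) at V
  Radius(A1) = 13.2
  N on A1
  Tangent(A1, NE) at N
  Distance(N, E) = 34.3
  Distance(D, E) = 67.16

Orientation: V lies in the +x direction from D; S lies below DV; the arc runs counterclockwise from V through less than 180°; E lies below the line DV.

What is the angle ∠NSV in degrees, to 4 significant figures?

96.63°

Checks: |SN| = 13.20 ✓; ∠(SN, NE) = 90.00° ✓; |NE| = 34.30 ✓; |DE| = 67.16 ✓.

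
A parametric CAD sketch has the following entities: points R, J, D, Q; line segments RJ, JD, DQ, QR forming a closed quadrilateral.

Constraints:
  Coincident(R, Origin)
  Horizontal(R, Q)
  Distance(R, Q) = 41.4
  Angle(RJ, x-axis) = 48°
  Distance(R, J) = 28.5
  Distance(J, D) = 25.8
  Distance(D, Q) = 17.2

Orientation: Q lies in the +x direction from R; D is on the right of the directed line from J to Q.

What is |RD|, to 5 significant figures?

24.996

Checks: |RQ| = 41.40 ✓; |RJ| = 28.50 ✓; |JD| = 25.80 ✓; |DQ| = 17.20 ✓.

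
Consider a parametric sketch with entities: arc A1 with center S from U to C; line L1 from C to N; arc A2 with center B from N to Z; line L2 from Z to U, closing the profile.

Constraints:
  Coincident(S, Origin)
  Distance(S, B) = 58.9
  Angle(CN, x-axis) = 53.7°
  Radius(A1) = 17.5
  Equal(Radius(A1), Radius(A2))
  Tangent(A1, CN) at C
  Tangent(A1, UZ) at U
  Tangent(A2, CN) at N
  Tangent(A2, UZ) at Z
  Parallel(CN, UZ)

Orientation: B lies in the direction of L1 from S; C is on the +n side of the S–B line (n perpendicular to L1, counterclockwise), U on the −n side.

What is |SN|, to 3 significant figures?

61.4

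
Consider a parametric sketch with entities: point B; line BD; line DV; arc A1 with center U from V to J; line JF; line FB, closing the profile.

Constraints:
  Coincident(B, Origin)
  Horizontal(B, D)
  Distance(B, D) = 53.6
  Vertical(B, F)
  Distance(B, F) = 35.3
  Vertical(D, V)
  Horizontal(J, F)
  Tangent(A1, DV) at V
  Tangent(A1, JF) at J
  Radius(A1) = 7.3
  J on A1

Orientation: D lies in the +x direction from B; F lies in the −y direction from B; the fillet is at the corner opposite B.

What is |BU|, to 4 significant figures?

54.11

BF is vertical with |BF| = 35.3 and F on the −y side, so F = (0.000, -35.30). The virtual corner opposite B is at (53.60, -35.30). A1 meets DV tangentially, so UV is at right angles to DV and since A1 is tangent to JF there, UJ ⟂ JF, with radius 7.3, so the center U sits 7.3 in from both sides at U = (46.30, -28.00). Then |BU| = |U − B| = 54.11.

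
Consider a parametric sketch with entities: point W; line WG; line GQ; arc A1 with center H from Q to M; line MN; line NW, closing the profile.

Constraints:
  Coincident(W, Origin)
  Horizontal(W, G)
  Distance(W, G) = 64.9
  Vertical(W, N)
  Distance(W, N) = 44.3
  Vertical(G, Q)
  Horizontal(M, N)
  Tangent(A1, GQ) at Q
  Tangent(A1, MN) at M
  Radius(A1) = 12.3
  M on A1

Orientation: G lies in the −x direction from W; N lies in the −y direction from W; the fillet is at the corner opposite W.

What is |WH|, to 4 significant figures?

61.57

W is at the origin; W and G share the same y with |WG| = 64.9 and G on the −x side, so G = (-64.90, 0.000). W and N share the same x with |WN| = 44.3 and N on the −y side, so N = (0.000, -44.30). The virtual corner opposite W is at (-64.90, -44.30). A1 meets GQ tangentially, so HQ is at right angles to GQ and A1 meets MN tangentially, so HM is at right angles to MN, with radius 12.3, so the center H sits 12.3 in from both sides at H = (-52.60, -32.00). Then |WH| = |H − W| = 61.57.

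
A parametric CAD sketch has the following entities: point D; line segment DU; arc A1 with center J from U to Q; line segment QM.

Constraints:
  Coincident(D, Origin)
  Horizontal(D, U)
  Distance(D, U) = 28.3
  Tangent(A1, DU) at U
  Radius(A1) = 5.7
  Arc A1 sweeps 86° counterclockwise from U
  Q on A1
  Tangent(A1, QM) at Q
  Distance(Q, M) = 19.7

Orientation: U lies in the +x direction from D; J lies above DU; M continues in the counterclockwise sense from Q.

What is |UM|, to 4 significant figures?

25.93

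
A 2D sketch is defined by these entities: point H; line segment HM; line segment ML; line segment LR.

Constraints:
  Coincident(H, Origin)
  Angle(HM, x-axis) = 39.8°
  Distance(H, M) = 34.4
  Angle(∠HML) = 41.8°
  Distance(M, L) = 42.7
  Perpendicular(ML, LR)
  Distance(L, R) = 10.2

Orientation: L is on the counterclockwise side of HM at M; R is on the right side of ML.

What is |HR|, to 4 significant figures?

37.26

∠HML = 41.8°, so ML runs at 39.8° + (180° − 41.8°) = 178.0° from the x-axis; with |ML| = 42.7, L = M + 42.7·(cos 178.0°, sin 178.0°) = (-16.25, 23.51). ML is perpendicular to LR; with |LR| = 10.2 on the right of ML, R = L + 10.2·(0.03490, 0.9994) = (-15.89, 33.70). Then |HR| = |R − H| = 37.26.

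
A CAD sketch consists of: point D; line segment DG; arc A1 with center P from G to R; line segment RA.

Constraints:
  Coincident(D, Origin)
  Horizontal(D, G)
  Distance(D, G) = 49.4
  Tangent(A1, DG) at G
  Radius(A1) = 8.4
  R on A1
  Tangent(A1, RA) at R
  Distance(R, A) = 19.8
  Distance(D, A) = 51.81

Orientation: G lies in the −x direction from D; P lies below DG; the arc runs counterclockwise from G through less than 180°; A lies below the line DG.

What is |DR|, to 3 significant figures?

57.5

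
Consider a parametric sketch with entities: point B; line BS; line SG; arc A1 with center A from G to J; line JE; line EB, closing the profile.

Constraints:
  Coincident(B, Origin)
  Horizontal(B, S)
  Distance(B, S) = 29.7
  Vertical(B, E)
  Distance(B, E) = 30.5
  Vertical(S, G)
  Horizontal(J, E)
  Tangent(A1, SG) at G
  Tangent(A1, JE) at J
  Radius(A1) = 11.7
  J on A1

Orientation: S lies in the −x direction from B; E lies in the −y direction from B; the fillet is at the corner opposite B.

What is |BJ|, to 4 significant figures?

35.42

B is at the origin; B and S share the same y with |BS| = 29.7 and S on the −x side, so S = (-29.70, 0.000). BE is vertical with |BE| = 30.5 and E on the −y side, so E = (0.000, -30.50). The virtual corner opposite B is at (-29.70, -30.50). The tangent condition forces AG to be normal to SG and the tangent condition forces AJ to be normal to JE, with radius 11.7, so the center A sits 11.7 in from both sides at A = (-18.00, -18.80). That places the tangent points at G = (-29.70, -18.80) on SG and J = (-18.00, -30.50) on JE. Then |BJ| = |J − B| = 35.42.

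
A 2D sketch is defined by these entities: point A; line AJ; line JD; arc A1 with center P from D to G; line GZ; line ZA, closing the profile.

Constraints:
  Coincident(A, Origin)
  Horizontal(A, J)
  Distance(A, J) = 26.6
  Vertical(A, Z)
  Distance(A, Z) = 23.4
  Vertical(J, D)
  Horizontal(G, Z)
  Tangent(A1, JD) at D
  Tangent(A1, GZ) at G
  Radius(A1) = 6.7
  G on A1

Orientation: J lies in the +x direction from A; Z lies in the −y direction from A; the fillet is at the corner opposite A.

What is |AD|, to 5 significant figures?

31.408

A is at the origin; AJ is horizontal with |AJ| = 26.6 and J on the +x side, so J = (26.600, 0.0000). A and Z share the same x with |AZ| = 23.4 and Z on the −y side, so Z = (0.0000, -23.400). The virtual corner opposite A is at (26.600, -23.400). Tangency of A1 to JD means the radius PD is perpendicular to JD and since A1 is tangent to GZ there, PG ⟂ GZ, with radius 6.7, so the center P sits 6.7 in from both sides at P = (19.900, -16.700). That places the tangent points at D = (26.600, -16.700) on JD and G = (19.900, -23.400) on GZ. Then |AD| = |D − A| = 31.408.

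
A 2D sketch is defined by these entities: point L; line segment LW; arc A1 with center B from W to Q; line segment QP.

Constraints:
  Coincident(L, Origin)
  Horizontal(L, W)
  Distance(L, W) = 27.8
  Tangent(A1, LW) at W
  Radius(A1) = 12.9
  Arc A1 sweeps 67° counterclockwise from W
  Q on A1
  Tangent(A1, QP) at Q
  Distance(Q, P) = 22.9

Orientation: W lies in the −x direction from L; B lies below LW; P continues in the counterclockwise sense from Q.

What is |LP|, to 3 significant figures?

56.6

On A1, W sits at bearing 90° from B; a 67° counterclockwise sweep puts Q at bearing 157°, so Q = B + 12.9·(cos 157°, sin 157°) = (-39.7, -7.86). Tangency of A1 to QP means the radius BQ is perpendicular to QP, so QP runs along (−sin 157°, cos 157°); with |QP| = 22.9, P = (-48.6, -28.9). Then |LP| = |P − L| = 56.6.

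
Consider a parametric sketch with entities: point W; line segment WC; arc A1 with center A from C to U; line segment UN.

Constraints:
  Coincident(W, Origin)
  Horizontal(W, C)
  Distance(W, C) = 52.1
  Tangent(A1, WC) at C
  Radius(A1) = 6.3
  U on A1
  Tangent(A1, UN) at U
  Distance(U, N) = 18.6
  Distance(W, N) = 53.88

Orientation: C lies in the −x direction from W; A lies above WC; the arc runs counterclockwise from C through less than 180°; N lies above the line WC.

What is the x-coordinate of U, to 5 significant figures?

-45.826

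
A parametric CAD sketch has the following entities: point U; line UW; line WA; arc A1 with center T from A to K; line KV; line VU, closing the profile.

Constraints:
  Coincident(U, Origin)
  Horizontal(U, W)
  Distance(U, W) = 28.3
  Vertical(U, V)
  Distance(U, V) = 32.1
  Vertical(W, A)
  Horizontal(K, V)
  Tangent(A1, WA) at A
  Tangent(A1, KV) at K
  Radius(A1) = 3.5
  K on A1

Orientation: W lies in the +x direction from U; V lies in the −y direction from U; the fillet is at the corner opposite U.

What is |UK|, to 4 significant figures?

40.56

U is at the origin; U and W share the same y with |UW| = 28.3 and W on the +x side, so W = (28.30, 0.000). UV is vertical with |UV| = 32.1 and V on the −y side, so V = (0.000, -32.10). The virtual corner opposite U is at (28.30, -32.10). Tangency of A1 to WA means the radius TA is perpendicular to WA and tangency of A1 to KV means the radius TK is perpendicular to KV, with radius 3.5, so the center T sits 3.5 in from both sides at T = (24.80, -28.60). That places the tangent points at A = (28.30, -28.60) on WA and K = (24.80, -32.10) on KV. Then |UK| = |K − U| = 40.56.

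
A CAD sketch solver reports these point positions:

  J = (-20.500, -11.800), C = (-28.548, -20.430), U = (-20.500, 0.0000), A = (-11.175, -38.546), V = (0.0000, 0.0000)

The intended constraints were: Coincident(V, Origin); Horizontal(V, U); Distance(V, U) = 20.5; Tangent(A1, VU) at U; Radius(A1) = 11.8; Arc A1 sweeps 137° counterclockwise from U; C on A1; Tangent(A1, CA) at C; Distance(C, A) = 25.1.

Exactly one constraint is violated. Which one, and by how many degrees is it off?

Tangent(A1, CA) at C — off by 3.20°.

V = (0.00, 0.00) ✓; V.y = 0.00, U.y = 0.00 ✓; |VU| = 20.50 ✓; ∠(JU, UV) = 90.00° ✓; |JU| = 11.80 ✓; bearing(J→C) − bearing(J→U) = 137.0° ✓; |JC| = 11.80 ✓; ∠(JC, CA) = 93.20° ✗; |CA| = 25.10 ✓.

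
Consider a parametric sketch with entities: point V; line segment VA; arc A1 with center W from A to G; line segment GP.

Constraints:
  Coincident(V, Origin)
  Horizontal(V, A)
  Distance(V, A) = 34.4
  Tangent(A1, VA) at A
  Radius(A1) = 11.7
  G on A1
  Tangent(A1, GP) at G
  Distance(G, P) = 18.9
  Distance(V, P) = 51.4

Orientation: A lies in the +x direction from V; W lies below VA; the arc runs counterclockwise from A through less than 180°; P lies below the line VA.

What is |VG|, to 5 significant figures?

32.643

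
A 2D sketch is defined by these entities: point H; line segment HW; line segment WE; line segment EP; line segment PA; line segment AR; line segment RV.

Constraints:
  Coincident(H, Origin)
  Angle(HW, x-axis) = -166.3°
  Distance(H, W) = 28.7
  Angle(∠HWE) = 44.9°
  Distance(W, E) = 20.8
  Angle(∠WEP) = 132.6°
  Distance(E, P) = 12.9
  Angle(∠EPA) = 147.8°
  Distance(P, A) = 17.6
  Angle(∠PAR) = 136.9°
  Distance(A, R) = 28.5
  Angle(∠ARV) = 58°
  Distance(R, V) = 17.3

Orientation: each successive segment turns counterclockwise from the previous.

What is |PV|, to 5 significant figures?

32.292

H is at the origin; HW runs at -166.3° with length 28.7, so W = (-27.883, -6.7973). ∠HWE = 44.9° gives WE at -31.200° from the x-axis; with |WE| = 20.8, E = (-10.092, -17.572). ∠WEP = 132.6° gives EP at 16.200° from the x-axis; with |EP| = 12.9, P = (2.2959, -13.973). ∠EPA = 147.8° gives PA at 48.400° from the x-axis; with |PA| = 17.6, A = (13.981, -0.81198). ∠PAR = 136.9° gives AR at 91.500° from the x-axis; with |AR| = 28.5, R = (13.235, 27.678). ∠ARV = 58.0° gives RV at -146.50° from the x-axis; with |RV| = 17.3, V = (-1.1913, 18.130). Then |PV| = |V − P| = 32.292.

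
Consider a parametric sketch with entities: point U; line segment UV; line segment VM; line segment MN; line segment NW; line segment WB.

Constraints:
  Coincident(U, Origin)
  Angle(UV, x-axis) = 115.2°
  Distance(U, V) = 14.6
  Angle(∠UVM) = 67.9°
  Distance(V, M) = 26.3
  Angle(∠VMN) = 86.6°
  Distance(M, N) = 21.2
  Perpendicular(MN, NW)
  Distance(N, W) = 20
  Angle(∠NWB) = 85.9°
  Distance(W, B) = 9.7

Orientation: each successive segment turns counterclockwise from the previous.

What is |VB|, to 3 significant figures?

12.1

U is at the origin; UV runs at 115.2° with length 14.6, so V = (-6.22, 13.2). ∠UVM = 67.9° gives VM at -133° from the x-axis; with |VM| = 26.3, M = (-24.1, -6.12). ∠VMN = 86.6° gives MN at -39.3° from the x-axis; with |MN| = 21.2, N = (-7.65, -19.5). The perpendicularity gives NW at right angles to MN, so NW runs at 50.7°; with |NW| = 20.0, W = (5.02, -4.07). ∠NWB = 85.9° gives WB at 145° from the x-axis; with |WB| = 9.7, B = (-2.91, 1.52). Then |VB| = |B − V| = 12.1.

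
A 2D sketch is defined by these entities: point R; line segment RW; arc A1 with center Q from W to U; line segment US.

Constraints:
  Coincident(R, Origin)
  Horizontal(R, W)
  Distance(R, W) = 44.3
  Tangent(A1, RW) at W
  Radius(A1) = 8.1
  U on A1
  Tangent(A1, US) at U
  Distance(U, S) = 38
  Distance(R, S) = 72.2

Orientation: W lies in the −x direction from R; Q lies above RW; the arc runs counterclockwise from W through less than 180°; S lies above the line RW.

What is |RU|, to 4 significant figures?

39.24

Checks: |QU| = 8.100 ✓; ∠(QU, US) = 90.00° ✓; |US| = 38.00 ✓; |RS| = 72.20 ✓.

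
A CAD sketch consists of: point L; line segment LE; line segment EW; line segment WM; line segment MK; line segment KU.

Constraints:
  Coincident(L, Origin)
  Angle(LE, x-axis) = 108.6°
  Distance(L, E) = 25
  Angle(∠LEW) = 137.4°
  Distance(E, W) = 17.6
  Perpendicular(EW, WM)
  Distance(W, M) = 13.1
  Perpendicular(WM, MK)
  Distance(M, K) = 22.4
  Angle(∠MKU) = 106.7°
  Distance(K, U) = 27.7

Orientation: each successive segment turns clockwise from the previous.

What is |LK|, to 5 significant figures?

14.129

L is at the origin; LE runs at 108.6° with length 25.0, so E = (-7.9740, 23.694). ∠LEW = 137.4° gives EW at 66.000° from the x-axis; with |EW| = 17.6, W = (-0.81542, 39.773). EW ⟂ WM, so WM runs at -24.000°; with |WM| = 13.1, M = (11.152, 34.444). WM ⟂ MK, so MK runs at -114.00°; with |MK| = 22.4, K = (2.0411, 13.981). Then |LK| = |K − L| = 14.129.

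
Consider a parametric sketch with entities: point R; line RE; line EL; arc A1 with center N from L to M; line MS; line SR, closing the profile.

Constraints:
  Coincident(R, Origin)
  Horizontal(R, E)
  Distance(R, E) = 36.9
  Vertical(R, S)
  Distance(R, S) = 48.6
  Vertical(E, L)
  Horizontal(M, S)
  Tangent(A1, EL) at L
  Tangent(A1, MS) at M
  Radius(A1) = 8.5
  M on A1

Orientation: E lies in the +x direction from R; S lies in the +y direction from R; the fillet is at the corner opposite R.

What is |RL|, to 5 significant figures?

54.494

The virtual corner opposite R is at (36.900, 48.600). Tangency of A1 to EL means the radius NL is perpendicular to EL and A1 meets MS tangentially, so NM is at right angles to MS, with radius 8.5, so the center N sits 8.5 in from both sides at N = (28.400, 40.100). That places the tangent points at L = (36.900, 40.100) on EL and M = (28.400, 48.600) on MS. Then |RL| = |L − R| = 54.494.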